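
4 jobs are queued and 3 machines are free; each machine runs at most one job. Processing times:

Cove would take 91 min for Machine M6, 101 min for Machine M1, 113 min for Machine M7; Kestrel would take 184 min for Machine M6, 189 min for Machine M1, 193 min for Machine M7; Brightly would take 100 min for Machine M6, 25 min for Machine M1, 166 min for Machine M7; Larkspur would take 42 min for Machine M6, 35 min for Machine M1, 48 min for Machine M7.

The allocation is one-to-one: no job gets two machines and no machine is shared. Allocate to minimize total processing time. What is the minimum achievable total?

Minimum total: 164 min

Optimal: Cove→Machine M6 (91 min), Brightly→Machine M1 (25 min), Larkspur→Machine M7 (48 min) — total 91+25+48 = 164 min.
Next-best assignment: Larkspur→Machine M6, Brightly→Machine M1, Cove→Machine M7 = 180 min.
Swapping Brightly↔Larkspur (Brightly→Machine M7 166 min, Larkspur→Machine M1 35 min) adds 128.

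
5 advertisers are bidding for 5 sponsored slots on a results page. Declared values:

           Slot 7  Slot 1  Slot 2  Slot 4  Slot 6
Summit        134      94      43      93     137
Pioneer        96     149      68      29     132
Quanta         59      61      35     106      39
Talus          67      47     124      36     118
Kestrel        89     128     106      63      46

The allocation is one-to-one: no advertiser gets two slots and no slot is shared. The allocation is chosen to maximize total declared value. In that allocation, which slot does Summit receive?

Summit receives Slot 7.

Treat this as an assignment problem: match each advertiser to one slot.
Optimal: Summit→Slot 7 ($134), Pioneer→Slot 6 ($132), Quanta→Slot 4 ($106), Talus→Slot 2 ($124), Kestrel→Slot 1 ($128) — total 134+132+106+124+128 = $624.
Row-greedy (each advertiser in turn takes its best remaining slot) gives $605, worse by 19.
Next-best assignment: Summit→Slot 7, Pioneer→Slot 1, Quanta→Slot 4, Talus→Slot 6, Kestrel→Slot 2 = $613.
Summit's own top slot is Slot 6 ($137), but forcing Summit→Slot 6 and reassigning the rest optimally gives only $605 — worse by 19.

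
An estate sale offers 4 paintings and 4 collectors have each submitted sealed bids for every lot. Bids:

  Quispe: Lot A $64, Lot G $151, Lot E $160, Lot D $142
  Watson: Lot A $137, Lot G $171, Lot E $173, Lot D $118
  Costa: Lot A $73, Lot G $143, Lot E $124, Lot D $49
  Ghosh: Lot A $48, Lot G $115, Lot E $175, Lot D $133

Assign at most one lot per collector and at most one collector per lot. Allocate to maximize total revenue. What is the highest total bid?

Optimal: Quispe→Lot D ($142), Watson→Lot A ($137), Costa→Lot G ($143), Ghosh→Lot E ($175) — total 142+137+143+175 = $597.
Max-entry greedy (repeatedly take the single best remaining cell) gives $561, worse by 36.
Every other assignment is strictly worse.

Max total: $597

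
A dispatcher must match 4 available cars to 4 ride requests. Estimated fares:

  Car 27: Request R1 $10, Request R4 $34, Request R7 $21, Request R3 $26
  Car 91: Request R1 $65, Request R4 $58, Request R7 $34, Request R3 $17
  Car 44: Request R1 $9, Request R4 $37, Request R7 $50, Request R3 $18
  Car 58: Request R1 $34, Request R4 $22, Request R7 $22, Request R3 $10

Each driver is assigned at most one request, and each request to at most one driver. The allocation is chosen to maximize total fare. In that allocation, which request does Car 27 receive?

Optimal: Car 27→Request R3 ($26), Car 91→Request R4 ($58), Car 44→Request R7 ($50), Car 58→Request R1 ($34) — total 26+58+50+34 = $168.
Max-entry greedy (repeatedly take the single best remaining cell) gives $159, worse by 9.
Swapping Car 27↔Car 58 (Car 27→Request R1 $10, Car 58→Request R3 $10) loses 40.
Car 27's own top request is Request R4 ($34), but forcing Car 27→Request R4 and reassigning the rest optimally gives only $159 — worse by 9.

Car 27 receives Request R3.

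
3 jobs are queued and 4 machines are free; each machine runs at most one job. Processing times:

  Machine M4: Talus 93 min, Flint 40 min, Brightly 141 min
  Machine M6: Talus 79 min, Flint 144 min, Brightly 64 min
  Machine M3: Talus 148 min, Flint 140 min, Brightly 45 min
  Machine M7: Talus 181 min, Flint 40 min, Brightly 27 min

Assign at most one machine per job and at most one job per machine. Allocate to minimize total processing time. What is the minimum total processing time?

Optimal: Talus→Machine M6 (79 min), Flint→Machine M4 (40 min), Brightly→Machine M7 (27 min) — total 79+40+27 = 146 min.
Column-greedy (each machine in turn goes to its cheapest remaining job) gives 252 min, worse by 106.
Swapping Talus↔Flint (Talus→Machine M4 93 min, Flint→Machine M6 144 min) adds 118.

Minimum total: 146 min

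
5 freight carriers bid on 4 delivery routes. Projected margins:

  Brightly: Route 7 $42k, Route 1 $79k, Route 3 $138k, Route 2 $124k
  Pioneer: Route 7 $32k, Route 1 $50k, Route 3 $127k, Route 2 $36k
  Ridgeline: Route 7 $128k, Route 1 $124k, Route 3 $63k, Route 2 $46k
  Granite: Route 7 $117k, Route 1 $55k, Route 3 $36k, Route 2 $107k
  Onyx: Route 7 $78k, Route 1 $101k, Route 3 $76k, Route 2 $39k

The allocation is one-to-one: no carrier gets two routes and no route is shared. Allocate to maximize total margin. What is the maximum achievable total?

Max total: $492k

Optimal: Granite→Route 7 ($117k), Ridgeline→Route 1 ($124k), Pioneer→Route 3 ($127k), Brightly→Route 2 ($124k) — total 117+124+127+124 = $492k.
Max-entry greedy (repeatedly take the single best remaining cell) gives $474k, worse by 18.
Swapping Pioneer↔Ridgeline (Pioneer→Route 1 $50k, Ridgeline→Route 3 $63k) loses 138.
No other one-to-one assignment exceeds $492k.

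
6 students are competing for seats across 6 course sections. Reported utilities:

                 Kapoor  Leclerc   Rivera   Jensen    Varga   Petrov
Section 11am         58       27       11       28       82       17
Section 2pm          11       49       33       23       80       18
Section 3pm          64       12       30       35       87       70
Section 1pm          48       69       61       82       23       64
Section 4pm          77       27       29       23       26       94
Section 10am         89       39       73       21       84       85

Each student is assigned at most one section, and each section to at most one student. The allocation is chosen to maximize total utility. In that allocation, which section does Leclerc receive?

Leclerc receives Section 2pm.

Optimal: Kapoor→Section 3pm (64 points), Leclerc→Section 2pm (49 points), Rivera→Section 10am (73 points), Jensen→Section 1pm (82 points), Varga→Section 11am (82 points), Petrov→Section 4pm (94 points) — total 64+49+73+82+82+94 = 444 points.
Column-greedy (each section in turn goes to its best remaining student) gives 433 points, worse by 11.
Leclerc's own top section is Section 1pm (69 points), but forcing Leclerc→Section 1pm and reassigning the rest optimally gives only 409 points — worse by 35.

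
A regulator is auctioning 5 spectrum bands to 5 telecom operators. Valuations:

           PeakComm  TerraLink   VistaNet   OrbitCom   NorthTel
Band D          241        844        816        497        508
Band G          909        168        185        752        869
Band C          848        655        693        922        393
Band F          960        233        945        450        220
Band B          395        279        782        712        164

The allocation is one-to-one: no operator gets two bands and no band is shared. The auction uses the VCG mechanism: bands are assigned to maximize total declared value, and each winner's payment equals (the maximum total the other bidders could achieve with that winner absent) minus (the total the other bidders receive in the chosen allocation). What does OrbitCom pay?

Efficient allocation: PeakComm→Band F ($960M), TerraLink→Band D ($844M), VistaNet→Band B ($782M), OrbitCom→Band C ($922M), NorthTel→Band G ($869M); total welfare W = $4377M.
OrbitCom receives Band C at value $922M, so the others get W − 922 = $3455M.
Without OrbitCom: best allocation of the remaining 4 bidders over all 5 bands is PeakComm→Band C ($848M), TerraLink→Band D ($844M), VistaNet→Band F ($945M), NorthTel→Band G ($869M), total $3506M.
VCG payment = (others' best without OrbitCom) − (others' welfare with OrbitCom) = 3506 − 3455 = $51M.

OrbitCom pays $51M.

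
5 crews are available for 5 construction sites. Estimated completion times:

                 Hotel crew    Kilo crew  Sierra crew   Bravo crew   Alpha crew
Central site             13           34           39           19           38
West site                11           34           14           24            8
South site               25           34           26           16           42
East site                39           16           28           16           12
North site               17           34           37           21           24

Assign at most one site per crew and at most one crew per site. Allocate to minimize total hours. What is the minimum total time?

Treat this as an assignment problem: match each crew to one site.
Optimal: Hotel crew→Central site (13 hours), Kilo crew→East site (16 hours), Sierra crew→West site (14 hours), Bravo crew→South site (16 hours), Alpha crew→North site (24 hours) — total 13+16+14+16+24 = 83 hours.
Row-greedy (each crew in turn takes its cheapest remaining site) gives 96 hours, worse by 13.
Next-best assignment: Hotel crew→Central site, Kilo crew→East site, Sierra crew→South site, Bravo crew→North site, Alpha crew→West site = 84 hours.
No other one-to-one assignment undercuts 83 hours.

Min total: 83 hours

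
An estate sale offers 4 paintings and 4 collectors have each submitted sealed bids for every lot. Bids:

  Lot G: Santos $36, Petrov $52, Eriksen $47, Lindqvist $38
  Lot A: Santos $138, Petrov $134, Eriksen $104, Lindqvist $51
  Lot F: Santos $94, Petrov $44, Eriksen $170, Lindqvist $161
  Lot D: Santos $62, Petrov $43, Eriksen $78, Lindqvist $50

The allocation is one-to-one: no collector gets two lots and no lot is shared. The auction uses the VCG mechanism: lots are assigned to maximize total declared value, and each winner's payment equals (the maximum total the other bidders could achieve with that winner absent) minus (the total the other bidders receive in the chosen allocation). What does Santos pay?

Santos pays $82.

Efficient allocation: Santos→Lot A ($138), Petrov→Lot G ($52), Eriksen→Lot D ($78), Lindqvist→Lot F ($161); total welfare W = $429.
Santos receives Lot A at value $138, so the others get W − 138 = $291.
Without Santos: best allocation of the remaining 3 bidders over all 4 lots is Petrov→Lot A ($134), Eriksen→Lot D ($78), Lindqvist→Lot F ($161), total $373.
VCG payment = (others' best without Santos) − (others' welfare with Santos) = 373 − 291 = $82.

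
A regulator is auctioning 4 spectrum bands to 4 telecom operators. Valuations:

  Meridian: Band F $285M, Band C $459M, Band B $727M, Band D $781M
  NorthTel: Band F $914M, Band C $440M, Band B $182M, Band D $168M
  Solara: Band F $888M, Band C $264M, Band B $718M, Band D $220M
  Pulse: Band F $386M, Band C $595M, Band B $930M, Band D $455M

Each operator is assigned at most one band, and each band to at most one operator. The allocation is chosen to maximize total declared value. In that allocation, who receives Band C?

NorthTel receives Band C.

Optimal: Meridian→Band D ($781M), NorthTel→Band C ($440M), Solara→Band F ($888M), Pulse→Band B ($930M) — total 781+440+888+930 = $3039M.
Swapping NorthTel↔Meridian (NorthTel→Band D $168M, Meridian→Band C $459M) loses 594.
NorthTel's own top band is Band F ($914M), but forcing NorthTel→Band F and reassigning the rest optimally gives only $3008M — worse by 31.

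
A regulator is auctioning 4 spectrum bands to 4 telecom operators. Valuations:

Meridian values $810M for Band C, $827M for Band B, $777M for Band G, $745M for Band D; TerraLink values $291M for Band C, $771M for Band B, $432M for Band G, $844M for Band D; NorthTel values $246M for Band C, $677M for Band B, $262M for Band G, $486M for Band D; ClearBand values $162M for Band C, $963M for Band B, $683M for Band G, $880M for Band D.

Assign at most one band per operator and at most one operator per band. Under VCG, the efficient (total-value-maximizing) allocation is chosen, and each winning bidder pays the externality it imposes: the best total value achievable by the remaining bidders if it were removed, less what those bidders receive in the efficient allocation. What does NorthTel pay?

Efficient allocation: Meridian→Band C ($810M), TerraLink→Band D ($844M), NorthTel→Band B ($677M), ClearBand→Band G ($683M); total welfare W = $3014M.
NorthTel receives Band B at value $677M, so the others get W − 677 = $2337M.
Without NorthTel: best allocation of the remaining 3 bidders over all 4 bands is Meridian→Band C ($810M), TerraLink→Band D ($844M), ClearBand→Band B ($963M), total $2617M.
VCG payment = (others' best without NorthTel) − (others' welfare with NorthTel) = 2617 − 2337 = $280M.

NorthTel pays $280M.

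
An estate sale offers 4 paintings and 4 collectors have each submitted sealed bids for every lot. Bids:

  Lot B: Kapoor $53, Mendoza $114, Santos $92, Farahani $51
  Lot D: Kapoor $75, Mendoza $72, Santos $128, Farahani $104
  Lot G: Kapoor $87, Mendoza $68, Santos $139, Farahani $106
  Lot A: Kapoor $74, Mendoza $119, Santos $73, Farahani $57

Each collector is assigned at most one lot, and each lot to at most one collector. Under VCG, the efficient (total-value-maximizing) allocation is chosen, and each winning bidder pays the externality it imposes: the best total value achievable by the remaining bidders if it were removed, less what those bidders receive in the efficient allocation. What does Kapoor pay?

Efficient allocation: Kapoor→Lot A ($74), Mendoza→Lot B ($114), Santos→Lot G ($139), Farahani→Lot D ($104); total welfare W = $431.
Kapoor receives Lot A at value $74, so the others get W − 74 = $357.
Without Kapoor: best allocation of the remaining 3 bidders over all 4 lots is Mendoza→Lot A ($119), Santos→Lot G ($139), Farahani→Lot D ($104), total $362.
VCG payment = (others' best without Kapoor) − (others' welfare with Kapoor) = 362 − 357 = $5.

Kapoor pays $5.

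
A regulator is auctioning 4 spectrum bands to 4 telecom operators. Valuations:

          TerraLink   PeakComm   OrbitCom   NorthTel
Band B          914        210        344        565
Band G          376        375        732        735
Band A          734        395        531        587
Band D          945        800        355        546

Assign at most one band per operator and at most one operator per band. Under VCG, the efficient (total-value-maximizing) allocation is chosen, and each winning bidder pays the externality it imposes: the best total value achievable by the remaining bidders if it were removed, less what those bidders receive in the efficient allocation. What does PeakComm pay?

Efficient allocation: TerraLink→Band B ($914M), PeakComm→Band D ($800M), OrbitCom→Band G ($732M), NorthTel→Band A ($587M); total welfare W = $3033M.
PeakComm receives Band D at value $800M, so the others get W − 800 = $2233M.
Without PeakComm: best allocation of the remaining 3 bidders over all 4 bands is TerraLink→Band D ($945M), OrbitCom→Band G ($732M), NorthTel→Band A ($587M), total $2264M.
VCG payment = (others' best without PeakComm) − (others' welfare with PeakComm) = 2264 − 2233 = $31M.

PeakComm pays $31M.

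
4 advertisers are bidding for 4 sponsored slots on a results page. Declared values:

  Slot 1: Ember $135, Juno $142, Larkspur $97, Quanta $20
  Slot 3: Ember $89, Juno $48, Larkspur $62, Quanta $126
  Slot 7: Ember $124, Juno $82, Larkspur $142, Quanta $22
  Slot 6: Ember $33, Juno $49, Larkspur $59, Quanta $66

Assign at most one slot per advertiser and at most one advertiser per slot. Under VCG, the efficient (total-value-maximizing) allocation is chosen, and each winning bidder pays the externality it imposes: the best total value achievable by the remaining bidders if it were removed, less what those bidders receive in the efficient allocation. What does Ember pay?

Ember pays $93.

Efficient allocation: Ember→Slot 1 ($135), Juno→Slot 6 ($49), Larkspur→Slot 7 ($142), Quanta→Slot 3 ($126); total welfare W = $452.
Ember receives Slot 1 at value $135, so the others get W − 135 = $317.
Without Ember: best allocation of the remaining 3 bidders over all 4 slots is Juno→Slot 1 ($142), Larkspur→Slot 7 ($142), Quanta→Slot 3 ($126), total $410.
VCG payment = (others' best without Ember) − (others' welfare with Ember) = 410 − 317 = $93.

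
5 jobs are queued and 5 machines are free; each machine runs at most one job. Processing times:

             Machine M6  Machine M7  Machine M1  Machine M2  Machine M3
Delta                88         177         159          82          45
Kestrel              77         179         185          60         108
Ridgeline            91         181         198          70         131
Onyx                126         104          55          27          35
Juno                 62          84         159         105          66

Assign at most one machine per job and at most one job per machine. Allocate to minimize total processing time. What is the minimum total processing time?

Minimum total: 331 min

Optimal: Delta→Machine M3 (45 min), Kestrel→Machine M6 (77 min), Ridgeline→Machine M2 (70 min), Onyx→Machine M1 (55 min), Juno→Machine M7 (84 min) — total 45+77+70+55+84 = 331 min.
Row-greedy (each job in turn takes its cheapest remaining machine) gives 335 min, worse by 4.
Next-best assignment: Delta→Machine M3, Kestrel→Machine M2, Ridgeline→Machine M6, Onyx→Machine M1, Juno→Machine M7 = 335 min.
No other one-to-one assignment undercuts 331 min.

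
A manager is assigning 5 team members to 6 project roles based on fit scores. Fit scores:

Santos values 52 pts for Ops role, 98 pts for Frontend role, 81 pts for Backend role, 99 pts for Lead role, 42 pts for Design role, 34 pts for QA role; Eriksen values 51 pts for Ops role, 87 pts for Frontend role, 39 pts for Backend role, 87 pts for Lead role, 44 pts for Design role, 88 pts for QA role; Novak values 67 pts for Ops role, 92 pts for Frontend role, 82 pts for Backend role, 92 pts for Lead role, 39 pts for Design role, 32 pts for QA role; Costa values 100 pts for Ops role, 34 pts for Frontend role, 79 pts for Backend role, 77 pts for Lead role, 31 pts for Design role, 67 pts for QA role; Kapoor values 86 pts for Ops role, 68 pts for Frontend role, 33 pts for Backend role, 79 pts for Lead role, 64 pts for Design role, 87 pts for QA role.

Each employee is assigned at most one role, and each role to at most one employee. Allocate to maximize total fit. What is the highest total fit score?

Max total: 455 pts

Optimal: Santos→Lead role (99 pts), Eriksen→Frontend role (87 pts), Novak→Backend role (82 pts), Costa→Ops role (100 pts), Kapoor→QA role (87 pts) — total 99+87+82+100+87 = 455 pts.
Column-greedy (each role in turn goes to its best remaining employee) gives 431 pts, worse by 24.
No other one-to-one assignment exceeds 455 pts.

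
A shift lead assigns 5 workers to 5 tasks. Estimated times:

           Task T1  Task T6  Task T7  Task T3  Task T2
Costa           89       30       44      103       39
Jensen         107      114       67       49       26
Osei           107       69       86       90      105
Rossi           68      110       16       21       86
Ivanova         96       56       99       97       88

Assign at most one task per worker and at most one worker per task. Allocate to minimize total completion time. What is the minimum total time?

Minimum total: 254 min

Treat this as an assignment problem: match each worker to one task.
Optimal: Costa→Task T7 (44 min), Jensen→Task T2 (26 min), Osei→Task T1 (107 min), Rossi→Task T3 (21 min), Ivanova→Task T6 (56 min) — total 44+26+107+21+56 = 254 min.
Column-greedy (each task in turn goes to its cheapest remaining worker) gives 343 min, worse by 89.
Next-best assignment: Costa→Task T7, Jensen→Task T2, Osei→Task T6, Rossi→Task T3, Ivanova→Task T1 = 256 min.
Swapping Rossi↔Ivanova (Rossi→Task T6 110 min, Ivanova→Task T3 97 min) adds 130.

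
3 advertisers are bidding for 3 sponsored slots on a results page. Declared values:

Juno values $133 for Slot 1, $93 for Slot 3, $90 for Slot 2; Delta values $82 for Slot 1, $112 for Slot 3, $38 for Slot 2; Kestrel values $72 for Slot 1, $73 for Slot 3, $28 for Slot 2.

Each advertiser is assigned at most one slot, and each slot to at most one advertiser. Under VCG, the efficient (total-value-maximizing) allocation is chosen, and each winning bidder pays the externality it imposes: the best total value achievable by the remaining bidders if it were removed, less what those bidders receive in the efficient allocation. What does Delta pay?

Efficient allocation: Juno→Slot 2 ($90), Delta→Slot 3 ($112), Kestrel→Slot 1 ($72); total welfare W = $274.
Delta receives Slot 3 at value $112, so the others get W − 112 = $162.
Without Delta: best allocation of the remaining 2 bidders over all 3 slots is Juno→Slot 1 ($133), Kestrel→Slot 3 ($73), total $206.
VCG payment = (others' best without Delta) − (others' welfare with Delta) = 206 − 162 = $44.

Delta pays $44.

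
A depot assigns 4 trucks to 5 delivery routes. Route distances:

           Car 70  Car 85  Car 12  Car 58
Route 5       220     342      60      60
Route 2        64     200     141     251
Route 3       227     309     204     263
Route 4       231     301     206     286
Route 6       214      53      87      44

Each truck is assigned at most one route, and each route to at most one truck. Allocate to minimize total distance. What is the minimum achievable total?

Minimum total: 381 km

This is a one-to-one assignment (minimum-cost bipartite matching).
Optimal: Car 70→Route 2 (64 km), Car 85→Route 6 (53 km), Car 12→Route 3 (204 km), Car 58→Route 5 (60 km) — total 64+53+204+60 = 381 km.
Min-entry greedy (repeatedly take the single cheapest remaining cell) gives 469 km, worse by 88.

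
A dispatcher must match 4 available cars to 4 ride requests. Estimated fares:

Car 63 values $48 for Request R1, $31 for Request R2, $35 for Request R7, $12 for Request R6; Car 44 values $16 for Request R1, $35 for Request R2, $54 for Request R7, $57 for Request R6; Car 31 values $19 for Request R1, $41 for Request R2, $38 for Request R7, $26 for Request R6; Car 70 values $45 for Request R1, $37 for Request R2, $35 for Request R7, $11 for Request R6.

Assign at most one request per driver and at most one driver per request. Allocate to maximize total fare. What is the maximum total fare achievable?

Max total: $181

Optimal: Car 63→Request R1 ($48), Car 44→Request R6 ($57), Car 31→Request R2 ($41), Car 70→Request R7 ($35) — total 48+57+41+35 = $181.
Column-greedy (each request in turn goes to its best remaining driver) gives $154, worse by 27.
Next-best assignment: Car 63→Request R1, Car 44→Request R6, Car 31→Request R7, Car 70→Request R2 = $180.
No other one-to-one assignment exceeds $181.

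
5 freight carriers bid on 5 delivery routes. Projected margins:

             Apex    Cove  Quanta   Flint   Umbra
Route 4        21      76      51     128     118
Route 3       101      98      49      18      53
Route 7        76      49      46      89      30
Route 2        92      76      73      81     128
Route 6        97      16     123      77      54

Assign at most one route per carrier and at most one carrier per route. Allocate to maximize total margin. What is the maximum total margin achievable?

Optimal: Apex→Route 7 ($76k), Cove→Route 3 ($98k), Quanta→Route 6 ($123k), Flint→Route 4 ($128k), Umbra→Route 2 ($128k) — total 76+98+123+128+128 = $553k.
Max-entry greedy (repeatedly take the single best remaining cell) gives $529k, worse by 24.
Checked against all permutations: $553k is optimal.

Maximum total: $553k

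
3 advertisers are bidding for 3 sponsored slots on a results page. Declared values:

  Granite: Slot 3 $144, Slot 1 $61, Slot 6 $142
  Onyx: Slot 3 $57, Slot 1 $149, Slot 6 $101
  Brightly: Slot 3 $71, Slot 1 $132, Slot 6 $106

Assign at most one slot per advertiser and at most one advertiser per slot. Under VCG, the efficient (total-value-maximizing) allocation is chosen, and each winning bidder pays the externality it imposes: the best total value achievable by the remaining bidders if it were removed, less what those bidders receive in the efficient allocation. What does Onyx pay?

Onyx pays $26.

Efficient allocation: Granite→Slot 3 ($144), Onyx→Slot 1 ($149), Brightly→Slot 6 ($106); total welfare W = $399.
Onyx receives Slot 1 at value $149, so the others get W − 149 = $250.
Without Onyx: best allocation of the remaining 2 bidders over all 3 slots is Granite→Slot 3 ($144), Brightly→Slot 1 ($132), total $276.
VCG payment = (others' best without Onyx) − (others' welfare with Onyx) = 276 − 250 = $26.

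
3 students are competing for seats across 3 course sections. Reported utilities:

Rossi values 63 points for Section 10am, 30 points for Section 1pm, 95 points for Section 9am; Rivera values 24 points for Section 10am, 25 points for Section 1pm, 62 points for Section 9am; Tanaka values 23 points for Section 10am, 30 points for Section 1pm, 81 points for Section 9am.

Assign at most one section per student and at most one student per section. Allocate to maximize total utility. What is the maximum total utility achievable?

Maximum total: 169 points

Optimal: Rossi→Section 10am (63 points), Rivera→Section 1pm (25 points), Tanaka→Section 9am (81 points) — total 63+25+81 = 169 points.
Row-greedy (each student in turn takes its best remaining section) gives 143 points, worse by 26.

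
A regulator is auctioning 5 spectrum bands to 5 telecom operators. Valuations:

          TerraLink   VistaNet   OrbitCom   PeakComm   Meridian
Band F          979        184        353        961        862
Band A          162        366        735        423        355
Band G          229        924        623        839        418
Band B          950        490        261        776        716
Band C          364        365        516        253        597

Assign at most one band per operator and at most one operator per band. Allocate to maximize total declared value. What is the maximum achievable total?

This is a one-to-one assignment (maximum-weight bipartite matching).
Optimal: TerraLink→Band B ($950M), VistaNet→Band G ($924M), OrbitCom→Band A ($735M), PeakComm→Band F ($961M), Meridian→Band C ($597M) — total 950+924+735+961+597 = $4167M.
Row-greedy (each operator in turn takes its best remaining band) gives $4011M, worse by 156.
No other one-to-one assignment exceeds $4167M.

Maximum total: $4167M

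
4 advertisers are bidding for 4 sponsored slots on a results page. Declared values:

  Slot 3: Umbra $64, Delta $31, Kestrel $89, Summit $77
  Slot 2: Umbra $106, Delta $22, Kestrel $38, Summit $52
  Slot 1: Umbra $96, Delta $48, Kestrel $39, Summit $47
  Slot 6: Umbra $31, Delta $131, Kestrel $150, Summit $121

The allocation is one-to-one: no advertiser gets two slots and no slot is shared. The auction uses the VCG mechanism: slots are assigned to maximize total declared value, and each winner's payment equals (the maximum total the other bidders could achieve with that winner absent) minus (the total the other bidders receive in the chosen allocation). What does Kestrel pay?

Efficient allocation: Umbra→Slot 2 ($106), Delta→Slot 1 ($48), Kestrel→Slot 6 ($150), Summit→Slot 3 ($77); total welfare W = $381.
Kestrel receives Slot 6 at value $150, so the others get W − 150 = $231.
Without Kestrel: best allocation of the remaining 3 bidders over all 4 slots is Umbra→Slot 2 ($106), Delta→Slot 6 ($131), Summit→Slot 3 ($77), total $314.
VCG payment = (others' best without Kestrel) − (others' welfare with Kestrel) = 314 − 231 = $83.

Kestrel pays $83.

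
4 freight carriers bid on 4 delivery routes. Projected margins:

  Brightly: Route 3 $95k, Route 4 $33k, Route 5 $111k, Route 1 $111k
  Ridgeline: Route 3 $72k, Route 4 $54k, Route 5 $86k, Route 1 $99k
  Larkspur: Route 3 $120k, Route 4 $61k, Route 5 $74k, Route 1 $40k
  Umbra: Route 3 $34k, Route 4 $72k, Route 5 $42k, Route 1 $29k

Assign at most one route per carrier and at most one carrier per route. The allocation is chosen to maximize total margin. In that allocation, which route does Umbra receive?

Optimal: Brightly→Route 5 ($111k), Ridgeline→Route 1 ($99k), Larkspur→Route 3 ($120k), Umbra→Route 4 ($72k) — total 111+99+120+72 = $402k.
Next-best assignment: Brightly→Route 1, Ridgeline→Route 5, Larkspur→Route 3, Umbra→Route 4 = $389k.
Swapping Ridgeline↔Brightly (Ridgeline→Route 5 $86k, Brightly→Route 1 $111k) loses 13.
Checked against all permutations: $402k is optimal.

Umbra receives Route 4.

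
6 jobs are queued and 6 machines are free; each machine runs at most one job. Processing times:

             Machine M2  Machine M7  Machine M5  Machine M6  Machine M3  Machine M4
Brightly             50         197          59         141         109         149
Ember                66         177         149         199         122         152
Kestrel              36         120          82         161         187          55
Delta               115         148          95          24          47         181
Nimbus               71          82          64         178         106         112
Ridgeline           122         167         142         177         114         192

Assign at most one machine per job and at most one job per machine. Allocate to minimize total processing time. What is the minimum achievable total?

Minimum total: 400 min

Treat this as an assignment problem: match each job to one machine.
Optimal: Brightly→Machine M5 (59 min), Ember→Machine M2 (66 min), Kestrel→Machine M4 (55 min), Delta→Machine M6 (24 min), Nimbus→Machine M7 (82 min), Ridgeline→Machine M3 (114 min) — total 59+66+55+24+82+114 = 400 min.
Swapping Ridgeline↔Nimbus (Ridgeline→Machine M7 167 min, Nimbus→Machine M3 106 min) adds 77.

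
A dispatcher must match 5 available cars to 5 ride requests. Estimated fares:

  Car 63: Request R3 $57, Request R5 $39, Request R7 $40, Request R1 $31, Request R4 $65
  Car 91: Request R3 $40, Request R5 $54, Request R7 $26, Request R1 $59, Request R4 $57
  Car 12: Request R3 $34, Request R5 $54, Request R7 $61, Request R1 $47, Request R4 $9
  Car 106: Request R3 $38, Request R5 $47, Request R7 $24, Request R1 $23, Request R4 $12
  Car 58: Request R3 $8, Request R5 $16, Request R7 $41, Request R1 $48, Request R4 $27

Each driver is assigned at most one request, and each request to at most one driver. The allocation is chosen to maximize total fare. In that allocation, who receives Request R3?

Car 63 receives Request R3.

Treat this as an assignment problem: match each driver to one request.
Optimal: Car 63→Request R3 ($57), Car 91→Request R4 ($57), Car 12→Request R7 ($61), Car 106→Request R5 ($47), Car 58→Request R1 ($48) — total 57+57+61+47+48 = $270.
Column-greedy (each request in turn goes to its best remaining driver) gives $232, worse by 38.
Next-best assignment: Car 63→Request R4, Car 91→Request R5, Car 12→Request R7, Car 106→Request R3, Car 58→Request R1 = $266.
Swapping Car 106↔Car 91 (Car 106→Request R4 $12, Car 91→Request R5 $54) loses 38.
Car 63's own top request is Request R4 ($65), but forcing Car 63→Request R4 and reassigning the rest optimally gives only $266 — worse by 4.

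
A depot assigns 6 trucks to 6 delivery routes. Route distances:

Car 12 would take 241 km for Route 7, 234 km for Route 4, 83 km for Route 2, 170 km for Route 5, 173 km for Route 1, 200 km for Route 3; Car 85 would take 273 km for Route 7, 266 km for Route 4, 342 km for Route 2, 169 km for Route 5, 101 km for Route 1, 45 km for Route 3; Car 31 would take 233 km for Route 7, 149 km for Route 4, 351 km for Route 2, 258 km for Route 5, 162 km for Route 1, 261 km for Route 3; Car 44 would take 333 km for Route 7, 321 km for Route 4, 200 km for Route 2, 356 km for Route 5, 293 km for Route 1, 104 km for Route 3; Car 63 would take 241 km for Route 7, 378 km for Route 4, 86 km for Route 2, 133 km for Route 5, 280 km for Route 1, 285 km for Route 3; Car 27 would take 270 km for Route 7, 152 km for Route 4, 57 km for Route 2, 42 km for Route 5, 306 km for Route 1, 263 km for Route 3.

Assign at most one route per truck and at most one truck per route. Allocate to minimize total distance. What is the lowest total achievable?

Min total: 720 km

Optimal: Car 12→Route 2 (83 km), Car 85→Route 1 (101 km), Car 31→Route 4 (149 km), Car 44→Route 3 (104 km), Car 63→Route 7 (241 km), Car 27→Route 5 (42 km) — total 83+101+149+104+241+42 = 720 km.
Column-greedy (each route in turn goes to its cheapest remaining truck) gives 806 km, worse by 86.
No other one-to-one assignment undercuts 720 km.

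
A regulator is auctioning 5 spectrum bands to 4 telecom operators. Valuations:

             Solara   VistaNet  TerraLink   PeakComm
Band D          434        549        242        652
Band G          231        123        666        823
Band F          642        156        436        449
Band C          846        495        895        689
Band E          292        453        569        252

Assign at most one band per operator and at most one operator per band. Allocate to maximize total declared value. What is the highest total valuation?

Maximum total: $2909M

Optimal: Solara→Band F ($642M), VistaNet→Band D ($549M), TerraLink→Band C ($895M), PeakComm→Band G ($823M) — total 642+549+895+823 = $2909M.
Column-greedy (each band in turn goes to its best remaining operator) gives $2455M, worse by 454.
Next-best assignment: Solara→Band F, VistaNet→Band E, TerraLink→Band C, PeakComm→Band G = $2813M.
Checked against all permutations: $2909M is optimal.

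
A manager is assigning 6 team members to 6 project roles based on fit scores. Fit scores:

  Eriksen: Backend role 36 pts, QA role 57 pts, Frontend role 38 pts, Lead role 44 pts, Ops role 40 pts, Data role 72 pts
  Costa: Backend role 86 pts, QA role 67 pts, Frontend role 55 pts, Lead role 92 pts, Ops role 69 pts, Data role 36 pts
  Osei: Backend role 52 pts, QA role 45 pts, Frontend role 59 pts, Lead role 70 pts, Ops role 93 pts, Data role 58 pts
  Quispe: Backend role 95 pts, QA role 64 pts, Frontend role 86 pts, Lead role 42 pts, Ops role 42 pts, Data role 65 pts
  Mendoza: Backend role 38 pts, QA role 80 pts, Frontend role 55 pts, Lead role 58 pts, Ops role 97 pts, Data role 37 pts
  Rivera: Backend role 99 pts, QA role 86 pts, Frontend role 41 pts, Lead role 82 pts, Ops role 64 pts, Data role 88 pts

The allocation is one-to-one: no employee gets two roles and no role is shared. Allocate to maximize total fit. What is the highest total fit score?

Optimal: Eriksen→Data role (72 pts), Costa→Lead role (92 pts), Osei→Ops role (93 pts), Quispe→Frontend role (86 pts), Mendoza→QA role (80 pts), Rivera→Backend role (99 pts) — total 72+92+93+86+80+99 = 522 pts.
Row-greedy (each employee in turn takes its best remaining role) gives 473 pts, worse by 49.
Every other assignment is strictly worse.

Max total: 522 pts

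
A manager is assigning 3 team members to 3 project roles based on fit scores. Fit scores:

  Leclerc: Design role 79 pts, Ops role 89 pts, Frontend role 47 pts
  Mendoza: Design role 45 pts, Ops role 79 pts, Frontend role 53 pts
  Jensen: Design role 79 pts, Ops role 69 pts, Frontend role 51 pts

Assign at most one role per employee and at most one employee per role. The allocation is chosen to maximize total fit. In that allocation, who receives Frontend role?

Optimal: Leclerc→Ops role (89 pts), Mendoza→Frontend role (53 pts), Jensen→Design role (79 pts) — total 89+53+79 = 221 pts.
Column-greedy (each role in turn goes to its best remaining employee) gives 209 pts, worse by 12.
Next-best assignment: Leclerc→Design role, Mendoza→Ops role, Jensen→Frontend role = 209 pts.
Swapping Jensen↔Leclerc (Jensen→Ops role 69 pts, Leclerc→Design role 79 pts) loses 20.
Checked against all permutations: 221 pts is optimal.
Mendoza's own top role is Ops role (79 pts), but forcing Mendoza→Ops role and reassigning the rest optimally gives only 209 pts — worse by 12.

Mendoza receives Frontend role.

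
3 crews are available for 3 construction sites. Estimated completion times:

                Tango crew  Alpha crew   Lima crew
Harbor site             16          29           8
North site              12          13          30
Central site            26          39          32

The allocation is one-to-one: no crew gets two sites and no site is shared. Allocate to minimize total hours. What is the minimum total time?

Optimal: Tango crew→Central site (26 hours), Alpha crew→North site (13 hours), Lima crew→Harbor site (8 hours) — total 26+13+8 = 47 hours.
Column-greedy (each site in turn goes to its cheapest remaining crew) gives 59 hours, worse by 12.
Next-best assignment: Tango crew→North site, Alpha crew→Central site, Lima crew→Harbor site = 59 hours.
No other one-to-one assignment undercuts 47 hours.

Min total: 47 hours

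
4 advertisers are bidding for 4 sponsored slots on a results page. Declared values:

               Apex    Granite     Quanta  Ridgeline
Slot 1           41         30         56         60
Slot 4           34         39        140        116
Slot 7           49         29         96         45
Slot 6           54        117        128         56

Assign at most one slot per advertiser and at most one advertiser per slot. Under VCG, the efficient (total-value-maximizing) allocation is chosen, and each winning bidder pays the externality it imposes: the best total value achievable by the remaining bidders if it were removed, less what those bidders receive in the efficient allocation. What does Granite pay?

Granite pays $40.

Efficient allocation: Apex→Slot 1 ($41), Granite→Slot 6 ($117), Quanta→Slot 7 ($96), Ridgeline→Slot 4 ($116); total welfare W = $370.
Granite receives Slot 6 at value $117, so the others get W − 117 = $253.
Without Granite: best allocation of the remaining 3 bidders over all 4 slots is Apex→Slot 7 ($49), Quanta→Slot 6 ($128), Ridgeline→Slot 4 ($116), total $293.
VCG payment = (others' best without Granite) − (others' welfare with Granite) = 293 − 253 = $40.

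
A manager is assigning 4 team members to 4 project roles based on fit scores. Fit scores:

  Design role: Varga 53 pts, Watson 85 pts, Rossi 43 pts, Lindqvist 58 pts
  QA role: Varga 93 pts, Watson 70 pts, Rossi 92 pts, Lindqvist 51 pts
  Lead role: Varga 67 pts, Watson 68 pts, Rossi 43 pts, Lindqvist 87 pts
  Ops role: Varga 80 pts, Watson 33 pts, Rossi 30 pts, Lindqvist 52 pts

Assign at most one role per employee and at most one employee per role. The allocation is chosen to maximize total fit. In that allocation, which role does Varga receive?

This is a one-to-one assignment (maximum-weight bipartite matching).
Optimal: Varga→Ops role (80 pts), Watson→Design role (85 pts), Rossi→QA role (92 pts), Lindqvist→Lead role (87 pts) — total 80+85+92+87 = 344 pts.
Column-greedy (each role in turn goes to its best remaining employee) gives 295 pts, worse by 49.
Next-best assignment: Varga→Ops role, Watson→Lead role, Rossi→QA role, Lindqvist→Design role = 298 pts.
Varga's own top role is QA role (93 pts), but forcing Varga→QA role and reassigning the rest optimally gives only 295 pts — worse by 49.

Varga receives Ops role.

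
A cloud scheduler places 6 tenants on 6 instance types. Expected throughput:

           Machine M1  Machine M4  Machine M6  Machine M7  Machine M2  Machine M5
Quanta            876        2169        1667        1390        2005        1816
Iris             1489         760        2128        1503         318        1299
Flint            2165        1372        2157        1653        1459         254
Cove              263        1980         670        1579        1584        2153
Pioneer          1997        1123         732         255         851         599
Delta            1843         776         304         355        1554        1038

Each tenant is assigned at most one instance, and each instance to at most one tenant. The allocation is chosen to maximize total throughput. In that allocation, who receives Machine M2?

Treat this as an assignment problem: match each tenant to one instance.
Optimal: Quanta→Machine M4 (2169 ops/s), Iris→Machine M6 (2128 ops/s), Flint→Machine M7 (1653 ops/s), Cove→Machine M5 (2153 ops/s), Pioneer→Machine M1 (1997 ops/s), Delta→Machine M2 (1554 ops/s) — total 2169+2128+1653+2153+1997+1554 = 11654 ops/s.
Row-greedy (each tenant in turn takes its best remaining instance) gives 9821 ops/s, worse by 1833.
Swapping Delta↔Quanta (Delta→Machine M4 776 ops/s, Quanta→Machine M2 2005 ops/s) loses 942.
No other one-to-one assignment exceeds 11654 ops/s.
Delta's own top instance is Machine M1 (1843 ops/s), but forcing Delta→Machine M1 and reassigning the rest optimally gives only 10905 ops/s — worse by 749.

Delta receives Machine M2.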